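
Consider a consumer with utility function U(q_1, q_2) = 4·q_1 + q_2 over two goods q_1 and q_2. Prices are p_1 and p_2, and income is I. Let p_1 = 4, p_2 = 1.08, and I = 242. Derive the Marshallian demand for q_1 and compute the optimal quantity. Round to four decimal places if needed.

Perfect substitutes: compare marginal utility per dollar. 4/p_1 vs 1/p_2 → 1 vs 0.9259.
q_1 gives more utility per dollar, so spend all income on q_1: q_1* = I/p_1, q_2* = 0.
Numerically: q_1* = 60.5, q_2* = 0.

q_1* = 60.5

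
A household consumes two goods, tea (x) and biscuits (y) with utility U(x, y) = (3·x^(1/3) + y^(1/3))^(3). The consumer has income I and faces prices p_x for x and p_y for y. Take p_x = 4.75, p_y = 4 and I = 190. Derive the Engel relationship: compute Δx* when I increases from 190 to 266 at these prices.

Δx* = 13.2262

From the CES first-order condition, 3·(y/x)^(2/3) = p_x/p_y.
Solve for the ratio: y/x = [(1/3)·p_x/p_y]^(1.5).
With the ratio pinned down, the budget gives x* = I/(p_x + p_y·(y/x)) and y* = (y/x)·x*.
Numerically y/x = 0.24904, so x* = 190/(4.75 + 4·0.24904) = 33.0656.
At I' = 266: x* = 46.2918. Change: 46.2918 − 33.0656 = 13.2262.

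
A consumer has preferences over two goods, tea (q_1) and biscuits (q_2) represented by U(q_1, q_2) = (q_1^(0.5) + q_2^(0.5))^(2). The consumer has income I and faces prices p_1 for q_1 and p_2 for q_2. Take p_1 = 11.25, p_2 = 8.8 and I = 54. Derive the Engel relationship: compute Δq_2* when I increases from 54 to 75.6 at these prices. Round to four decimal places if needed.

Δq_2* = 1.3772

MU_q_1 ∝ q_1^(-0.5), MU_q_2 ∝ q_2^(-0.5), so MRS = (q_2/q_1)^(0.5) = p_1/p_2.
Solve for the ratio: q_2/q_1 = [p_1/p_2]^(2).
With the ratio pinned down, the budget gives q_1* = I/(p_1 + p_2·(q_2/q_1)) and q_2* = (q_2/q_1)·q_1*.
Numerically q_2/q_1 = 1.63433, so q_1* = 54/(11.25 + 8.8·1.63433) = 2.1067 and q_2* = 1.63433·2.1067 = 3.4431.
At I' = 75.6: q_2* = 4.8203. Change: 4.8203 − 3.4431 = 1.3772.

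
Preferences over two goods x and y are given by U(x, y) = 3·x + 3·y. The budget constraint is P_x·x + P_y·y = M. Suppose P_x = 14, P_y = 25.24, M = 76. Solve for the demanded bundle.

Linear utility — the consumer picks whichever good has higher MU/price: 3/14 = 0.2143 vs 3/25.24 = 0.1189.
x gives more utility per dollar, so spend all income on x: x* = M/P_x, y* = 0.
Numerically: x* = 5.4286, y* = 0.

x* = 5.4286, y* = 0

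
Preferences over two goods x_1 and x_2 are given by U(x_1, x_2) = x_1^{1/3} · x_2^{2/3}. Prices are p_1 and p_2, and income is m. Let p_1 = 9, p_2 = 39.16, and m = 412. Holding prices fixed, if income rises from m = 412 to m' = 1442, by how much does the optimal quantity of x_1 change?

Δx_1* = 38.1481

Tangency: MRS = (1/2)·x_2/x_1 = p_1/p_2.
Rearranging, p_2·x_2 = 2·p_1·x_1. Substituting into the budget gives p_1·x_1·(1 + 2) = m.
Demand: x_1*(p_1,p_2,m) = 1/3·m/p_1 and x_2* = 2/3·m/p_2.
At p_1=9, p_2=39.16, m=412: x_1* = 1/3·412/9 = 15.2593.
At m' = 1442: x_1* = 53.4074. Change: 53.4074 − 15.2593 = 38.1481.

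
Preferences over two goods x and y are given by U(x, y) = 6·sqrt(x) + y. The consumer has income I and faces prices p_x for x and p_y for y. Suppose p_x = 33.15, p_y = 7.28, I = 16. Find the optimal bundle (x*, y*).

Solve: √x = 3·p_y/p_x, so x*(p_x,p_y) = (3·p_y/p_x)², and y* = (I − p_x·x*)/p_y.
Plugging in: x* = (3·7.28/33.15)² = 0.434, y* = 0.2213.

x* = 0.434, y* = 0.2213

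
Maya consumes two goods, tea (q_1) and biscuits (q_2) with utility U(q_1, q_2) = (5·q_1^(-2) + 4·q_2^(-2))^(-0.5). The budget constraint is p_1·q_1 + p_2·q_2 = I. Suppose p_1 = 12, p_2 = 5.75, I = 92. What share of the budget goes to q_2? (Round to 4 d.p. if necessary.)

MU_q_1 ∝ 5·q_1^(-3), MU_q_2 ∝ 4·q_2^(-3), so MRS = (5/4)·(q_2/q_1)^(3) = p_1/p_2.
Hence q_2/q_1 = ((4/5)·p_1/p_2)^(1/(3)), i.e. raised to the 1/3 power.
With the ratio pinned down, the budget gives q_1* = I/(p_1 + p_2·(q_2/q_1)) and q_2* = (q_2/q_1)·q_1*.
Numerically q_2/q_1 = 1.186318, so q_1* = 92/(12 + 5.75·1.186318) = 4.8881 and q_2* = 1.186318·4.8881 = 5.7988.
Expenditure on q_2: 5.75·5.7988 = 33.3431; share = 0.3624.

share on q_2 = 0.3624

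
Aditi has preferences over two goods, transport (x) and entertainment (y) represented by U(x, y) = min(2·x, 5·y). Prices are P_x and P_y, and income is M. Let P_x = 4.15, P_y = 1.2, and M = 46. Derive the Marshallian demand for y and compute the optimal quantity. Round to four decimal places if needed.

With perfect complements, no substitution: consume in ratio x:y = 5:2.
Budget: P_x·x + P_y·(2/5)·x = M, so (5·P_x + 2·P_y)·x = 5·M.
Demand: x*(P_x,P_y,M) = 5·M/(5·P_x + 2·P_y), y* = 2·M/(5·P_x + 2·P_y).
Here 5·4.15 + 2·1.2 = 23.15, giving y* = 3.9741.

y* = 3.9741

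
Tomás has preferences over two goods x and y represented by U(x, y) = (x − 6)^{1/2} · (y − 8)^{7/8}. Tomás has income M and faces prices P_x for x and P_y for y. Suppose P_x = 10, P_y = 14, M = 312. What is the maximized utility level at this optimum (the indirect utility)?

This is Cobb-Douglas in (x−6, y−8): tangency gives 0.5·P_y·(y−8) = 0.875·P_x·(x−6).
Substituting into the budget: x* = 6 + 4/11·(M − 6·P_x − 8·P_y)/P_x, and y* = 8 + 7/11·(…)/P_y.
Discretionary income = 312 − 6·10 − 8·14 = 140; x* = 6 + 4/11·140/10 = 11.0909; y* = 8 + 7/11·140/14 = 14.3636.
Utility at the optimum: U(11.0909, 14.3636) = 11.393.

V = 11.393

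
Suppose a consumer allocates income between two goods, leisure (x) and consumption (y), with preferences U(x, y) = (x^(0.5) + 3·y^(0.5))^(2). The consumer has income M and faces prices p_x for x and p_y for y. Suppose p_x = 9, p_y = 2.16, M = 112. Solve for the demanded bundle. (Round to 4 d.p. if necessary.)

With the ratio pinned down, the budget gives x* = M/(p_x + p_y·(y/x)) and y* = (y/x)·x*.
Numerically y/x = 156.25, so x* = 112/(9 + 2.16·156.25) = 0.3232 and y* = 156.25·0.3232 = 50.5051.

x* = 0.3232, y* = 50.5051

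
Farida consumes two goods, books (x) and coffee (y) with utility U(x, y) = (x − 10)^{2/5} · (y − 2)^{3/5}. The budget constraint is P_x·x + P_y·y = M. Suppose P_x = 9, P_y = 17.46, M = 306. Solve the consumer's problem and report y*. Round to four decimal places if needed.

y* = 8.2227

Discretionary income = 306 − 10·9 − 2·17.46 = 181.08; y* = 2 + 0.6·181.08/17.46 = 8.2227.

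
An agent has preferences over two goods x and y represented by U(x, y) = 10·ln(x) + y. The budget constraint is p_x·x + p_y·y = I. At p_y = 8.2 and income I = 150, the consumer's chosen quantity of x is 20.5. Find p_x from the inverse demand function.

Set MRS = p_x/p_y: (10/x)/1 = p_x/p_y.
So x*(p_x,p_y) = 10·p_y/p_x, independent of income; and y* = (I − 10·p_y)/p_y.
Set x* = 20.5 in the demand function and solve for p_x: p_x = 4.

p_x = 4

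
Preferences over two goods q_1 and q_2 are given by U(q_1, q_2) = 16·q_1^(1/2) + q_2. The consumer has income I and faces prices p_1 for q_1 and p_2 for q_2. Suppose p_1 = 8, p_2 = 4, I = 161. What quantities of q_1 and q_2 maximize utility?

Set MRS = p_1/p_2: 8·q_1^(−1/2) = p_1/p_2.
Thus q_1* = (8·p_2/p_1)² — independent of I — with the rest of income spent on q_2.
Plugging in: q_1* = (8·4/8)² = 16, q_2* = 8.25.

q_1* = 16, q_2* = 8.25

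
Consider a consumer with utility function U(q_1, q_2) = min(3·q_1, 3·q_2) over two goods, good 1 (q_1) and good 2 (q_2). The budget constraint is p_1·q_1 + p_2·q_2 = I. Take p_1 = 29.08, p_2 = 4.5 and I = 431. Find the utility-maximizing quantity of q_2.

With perfect complements, no substitution: consume in ratio q_1:q_2 = 3:3.
Budget: p_1·q_1 + p_2·q_1 = I, so (3·p_1 + 3·p_2)·q_1 = 3·I.
Demand: q_1*(p_1,p_2,I) = 3·I/(3·p_1 + 3·p_2), q_2* = 3·I/(3·p_1 + 3·p_2).
Here 3·29.08 + 3·4.5 = 100.74, giving q_2* = 12.835.

q_2* = 12.835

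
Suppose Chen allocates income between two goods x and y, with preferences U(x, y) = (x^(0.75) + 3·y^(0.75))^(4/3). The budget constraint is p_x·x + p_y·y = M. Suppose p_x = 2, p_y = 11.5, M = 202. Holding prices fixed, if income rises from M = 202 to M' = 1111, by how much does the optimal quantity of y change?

Numerically y/x = 0.074099, so x* = 202/(2 + 11.5·0.074099) = 70.824 and y* = 0.074099·70.824 = 5.248.
At M' = 1111: y* = 28.864. Change: 28.864 − 5.248 = 23.616.

Δy* = 23.616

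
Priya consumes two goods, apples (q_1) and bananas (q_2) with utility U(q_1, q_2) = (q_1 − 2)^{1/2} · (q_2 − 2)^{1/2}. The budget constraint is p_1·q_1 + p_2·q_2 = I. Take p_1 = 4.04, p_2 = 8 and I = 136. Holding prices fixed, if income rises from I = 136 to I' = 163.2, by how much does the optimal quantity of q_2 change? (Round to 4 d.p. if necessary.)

Δq_2* = 1.7

Substituting into the budget: q_1* = 2 + 0.5·(I − 2·p_1 − 2·p_2)/p_1, and q_2* = 2 + 0.5·(…)/p_2.
Discretionary income = 136 − 2·4.04 − 2·8 = 111.92; q_2* = 2 + 0.5·111.92/8 = 8.995.
At I' = 163.2: q_2* = 10.695. Change: 10.695 − 8.995 = 1.7.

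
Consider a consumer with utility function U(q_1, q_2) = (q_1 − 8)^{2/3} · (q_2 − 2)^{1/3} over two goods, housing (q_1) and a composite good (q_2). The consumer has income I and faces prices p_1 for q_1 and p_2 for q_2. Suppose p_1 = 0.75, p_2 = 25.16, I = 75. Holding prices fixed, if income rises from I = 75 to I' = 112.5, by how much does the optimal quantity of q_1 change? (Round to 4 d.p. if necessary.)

Let q_1' = q_1−8, q_2' = q_2−2. MRS = 2·q_2'/q_1' = p_1/p_2.
After buying the subsistence bundle (8, 2), a share 2/3 of the remaining income goes to q_1: q_1* = 8 + 2/3·(I − 8p_1 − 2p_2)/p_1.
Discretionary income = 75 − 8·0.75 − 2·25.16 = 18.68; q_1* = 8 + 2/3·18.68/0.75 = 24.6044.
At I' = 112.5: q_1* = 57.9378. Change: 57.9378 − 24.6044 = 33.3333.

Δq_1* = 33.3333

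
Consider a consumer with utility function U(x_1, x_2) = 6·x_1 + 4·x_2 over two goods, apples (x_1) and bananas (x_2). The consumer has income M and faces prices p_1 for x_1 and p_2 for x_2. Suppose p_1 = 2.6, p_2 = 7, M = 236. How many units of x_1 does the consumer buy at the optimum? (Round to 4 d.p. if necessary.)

Linear utility — the consumer picks whichever good has higher MU/price: 6/2.6 = 2.3077 vs 4/7 = 0.5714.
x_1 gives more utility per dollar, so spend all income on x_1: x_1* = M/p_1, x_2* = 0.
Numerically: x_1* = 90.7692, x_2* = 0.

x_1* = 90.7692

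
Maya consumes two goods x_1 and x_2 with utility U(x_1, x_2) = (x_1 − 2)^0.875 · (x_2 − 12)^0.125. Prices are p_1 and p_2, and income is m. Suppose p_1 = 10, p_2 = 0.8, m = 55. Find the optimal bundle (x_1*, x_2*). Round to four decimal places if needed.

MRS = 7·(x_2−12)/(x_1−2). Tangency with p_1/p_2 gives x_2−12 = (1/7)·(p_1/p_2)·(x_1−2).
After buying the subsistence bundle (2, 12), a share 0.875 of the remaining income goes to x_1: x_1* = 2 + 0.875·(m − 2p_1 − 12p_2)/p_1.
Discretionary income = 55 − 2·10 − 12·0.8 = 25.4; x_1* = 2 + 0.875·25.4/10 = 4.2225; x_2* = 12 + 0.125·25.4/0.8 = 15.9688.

x_1* = 4.2225, x_2* = 15.9688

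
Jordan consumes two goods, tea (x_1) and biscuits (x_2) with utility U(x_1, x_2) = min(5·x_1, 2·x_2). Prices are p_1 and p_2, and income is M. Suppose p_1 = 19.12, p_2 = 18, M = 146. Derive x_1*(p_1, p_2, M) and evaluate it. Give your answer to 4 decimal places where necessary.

x_1* = 2.277

Here 2·19.12 + 5·18 = 128.24, giving x_1* = 2.277.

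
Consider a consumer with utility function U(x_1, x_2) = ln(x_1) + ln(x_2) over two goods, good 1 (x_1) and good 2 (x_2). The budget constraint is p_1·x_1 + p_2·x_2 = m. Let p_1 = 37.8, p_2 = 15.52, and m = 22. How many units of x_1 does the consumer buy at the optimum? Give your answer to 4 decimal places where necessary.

MU_x_1/MU_x_2 = (x_2)/(x_1); tangency sets this equal to p_1/p_2.
Rearranging, p_2·x_2 = p_1·x_1. Substituting into the budget gives p_1·x_1·(1 + 1) = m.
Demand: x_1*(p_1,p_2,m) = 0.5·m/p_1 and x_2* = 0.5·m/p_2.
At p_1=37.8, p_2=15.52, m=22: x_1* = 0.5·22/37.8 = 0.291.

x_1* = 0.291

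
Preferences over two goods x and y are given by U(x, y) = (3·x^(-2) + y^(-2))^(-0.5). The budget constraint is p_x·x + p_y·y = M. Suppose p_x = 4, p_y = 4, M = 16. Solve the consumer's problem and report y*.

From the CES first-order condition, 3·(y/x)^(3) = p_x/p_y.
Hence y/x = ((1/3)·p_x/p_y)^(1/(3)), i.e. raised to the 1/3 power.
Substitute y = (y/x)·x into the budget: x* = M/(p_x + p_y·(y/x)).
Numerically y/x = 0.693361, so x* = 16/(4 + 4·0.693361) = 2.3622 and y* = 0.693361·2.3622 = 1.6378.

y* = 1.6378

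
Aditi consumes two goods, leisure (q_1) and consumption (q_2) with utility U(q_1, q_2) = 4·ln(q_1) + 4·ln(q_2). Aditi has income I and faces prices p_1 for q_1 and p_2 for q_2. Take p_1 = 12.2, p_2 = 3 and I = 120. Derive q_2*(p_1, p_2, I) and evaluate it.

Tangency: MRS = q_2/q_1 = p_1/p_2.
Rearranging, p_2·q_2 = p_1·q_1. Substituting into the budget gives p_1·q_1·(1 + 1) = I.
Demand: q_1*(p_1,p_2,I) = 0.5·I/p_1 and q_2* = 0.5·I/p_2.
At p_1=12.2, p_2=3, I=120: q_2* = 0.5·120/3 = 20.

q_2* = 20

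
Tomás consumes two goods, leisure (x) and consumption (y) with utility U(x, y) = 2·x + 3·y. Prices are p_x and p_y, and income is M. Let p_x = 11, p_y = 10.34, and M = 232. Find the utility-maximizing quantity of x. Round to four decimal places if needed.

Perfect substitutes: compare marginal utility per dollar. 2/p_x vs 3/p_y → 0.1818 vs 0.2901.
y gives more utility per dollar, so spend all income on y: y* = M/p_y, x* = 0.
Numerically: x* = 0, y* = 22.4371.

x* = 0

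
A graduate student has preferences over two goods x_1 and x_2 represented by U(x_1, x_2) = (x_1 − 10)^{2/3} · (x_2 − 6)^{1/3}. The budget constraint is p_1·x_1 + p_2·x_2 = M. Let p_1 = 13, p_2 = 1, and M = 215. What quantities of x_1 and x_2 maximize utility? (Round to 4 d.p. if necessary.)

x_1* = 14.0513, x_2* = 32.3333

Let x_1' = x_1−10, x_2' = x_2−6. MRS = 2·x_2'/x_1' = p_1/p_2.
After buying the subsistence bundle (10, 6), a share 2/3 of the remaining income goes to x_1: x_1* = 10 + 2/3·(M − 10p_1 − 6p_2)/p_1.
Discretionary income = 215 − 10·13 − 6·1 = 79; x_1* = 10 + 2/3·79/13 = 14.0513; x_2* = 6 + 1/3·79/1 = 32.3333.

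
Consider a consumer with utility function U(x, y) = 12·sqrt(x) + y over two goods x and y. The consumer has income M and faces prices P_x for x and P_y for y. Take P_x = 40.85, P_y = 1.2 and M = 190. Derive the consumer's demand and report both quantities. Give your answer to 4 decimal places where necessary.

Set MRS = P_x/P_y: 6·x^(−1/2) = P_x/P_y.
Solve: √x = 6·P_y/P_x, so x*(P_x,P_y) = (6·P_y/P_x)², and y* = (M − P_x·x*)/P_y.
Plugging in: x* = (6·1.2/40.85)² = 0.0311, y* = 157.2758.

x* = 0.0311, y* = 157.2758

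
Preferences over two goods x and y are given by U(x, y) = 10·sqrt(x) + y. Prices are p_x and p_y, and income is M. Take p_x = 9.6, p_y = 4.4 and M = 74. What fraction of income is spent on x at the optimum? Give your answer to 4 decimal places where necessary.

Set MRS = p_x/p_y: 5·x^(−1/2) = p_x/p_y.
Thus x* = (5·p_y/p_x)² — independent of M — with the rest of income spent on y.
Plugging in: x* = (5·4.4/9.6)² = 5.2517, y* = 5.3598.
Expenditure on x: 9.6·5.2517 = 50.4167; share = 0.6813.

share on x = 0.6813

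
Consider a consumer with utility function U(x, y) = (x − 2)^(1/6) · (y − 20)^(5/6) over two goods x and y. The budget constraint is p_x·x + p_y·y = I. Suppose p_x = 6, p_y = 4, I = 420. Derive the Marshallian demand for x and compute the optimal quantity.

MRS = (1/5)·(y−20)/(x−2). Tangency with p_x/p_y gives y−20 = 5·(p_x/p_y)·(x−2).
Substituting into the budget: x* = 2 + 1/6·(I − 2·p_x − 20·p_y)/p_x, and y* = 20 + 5/6·(…)/p_y.
Discretionary income = 420 − 2·6 − 20·4 = 328; x* = 2 + 1/6·328/6 = 11.1111.

x* = 11.1111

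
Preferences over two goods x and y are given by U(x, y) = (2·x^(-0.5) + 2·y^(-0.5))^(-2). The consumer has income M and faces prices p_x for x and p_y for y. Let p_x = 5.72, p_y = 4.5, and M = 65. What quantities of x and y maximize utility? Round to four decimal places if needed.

x* = 5.9089, y* = 6.9336

From the CES first-order condition, (y/x)^(1.5) = p_x/p_y.
Hence y/x = (p_x/p_y)^(1/(1.5)), i.e. raised to the 2/3 power.
Substitute y = (y/x)·x into the budget: x* = M/(p_x + p_y·(y/x)).
Numerically y/x = 1.173426, so x* = 65/(5.72 + 4.5·1.173426) = 5.9089 and y* = 1.173426·5.9089 = 6.9336.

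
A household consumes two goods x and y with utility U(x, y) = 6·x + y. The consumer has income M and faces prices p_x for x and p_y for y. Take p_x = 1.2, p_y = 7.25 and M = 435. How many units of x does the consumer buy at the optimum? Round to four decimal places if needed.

x* = 362.5

x gives more utility per dollar, so spend all income on x: x* = M/p_x, y* = 0.
Numerically: x* = 362.5, y* = 0.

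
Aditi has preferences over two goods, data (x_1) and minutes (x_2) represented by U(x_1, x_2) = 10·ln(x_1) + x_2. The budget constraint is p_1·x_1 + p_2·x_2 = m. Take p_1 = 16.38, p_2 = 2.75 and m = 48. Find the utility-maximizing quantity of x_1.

x_1* = 1.6789

MU_x_1 = 10/x_1, MU_x_2 = 1. Tangency: 10/x_1 = p_1/p_2.
So x_1*(p_1,p_2) = 10·p_2/p_1, independent of income; and x_2* = (m − 10·p_2)/p_2.
At the given prices: x_1* = 10·2.75/16.38 = 1.6789.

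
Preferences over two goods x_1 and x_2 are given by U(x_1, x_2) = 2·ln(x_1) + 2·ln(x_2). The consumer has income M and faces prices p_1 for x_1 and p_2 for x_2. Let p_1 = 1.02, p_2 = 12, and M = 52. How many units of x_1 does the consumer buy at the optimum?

x_1* = 25.4902

Tangency: MRS = x_2/x_1 = p_1/p_2.
Rearranging, p_2·x_2 = p_1·x_1. Substituting into the budget gives p_1·x_1·(1 + 1) = M.
Demand: x_1*(p_1,p_2,M) = 0.5·M/p_1 and x_2* = 0.5·M/p_2.
At p_1=1.02, p_2=12, M=52: x_1* = 0.5·52/1.02 = 25.4902.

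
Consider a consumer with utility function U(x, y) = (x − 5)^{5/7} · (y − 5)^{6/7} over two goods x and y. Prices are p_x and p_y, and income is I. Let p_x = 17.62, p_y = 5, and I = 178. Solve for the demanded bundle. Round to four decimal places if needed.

MRS = (5/6)·(y−5)/(x−5). Tangency with p_x/p_y gives y−5 = (6/5)·(p_x/p_y)·(x−5).
After buying the subsistence bundle (5, 5), a share 5/11 of the remaining income goes to x: x* = 5 + 5/11·(I − 5p_x − 5p_y)/p_x.
Discretionary income = 178 − 5·17.62 − 5·5 = 64.9; x* = 5 + 5/11·64.9/17.62 = 6.6742; y* = 5 + 6/11·64.9/5 = 12.08.

x* = 6.6742, y* = 12.08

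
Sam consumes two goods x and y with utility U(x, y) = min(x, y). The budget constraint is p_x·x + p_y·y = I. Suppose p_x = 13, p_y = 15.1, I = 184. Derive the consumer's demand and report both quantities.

With perfect complements, no substitution: consume in ratio x:y = 1:1.
Budget: p_x·x + p_y·x = I, so (p_x + p_y)·x = I.
Demand: x*(p_x,p_y,I) = I/(p_x + p_y), y* = I/(p_x + p_y).
Here 13 + 15.1 = 28.1, giving x* = 6.548 and y* = 6.548.

x* = 6.548, y* = 6.548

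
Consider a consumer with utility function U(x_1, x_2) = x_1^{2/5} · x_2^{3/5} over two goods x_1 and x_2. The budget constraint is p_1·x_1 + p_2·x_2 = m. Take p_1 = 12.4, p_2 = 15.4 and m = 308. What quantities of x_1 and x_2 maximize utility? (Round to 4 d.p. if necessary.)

MU_x_1/MU_x_2 = (0.4·x_2)/(0.6·x_1); tangency sets this equal to p_1/p_2.
Rearranging, p_2·x_2 = (3/2)·p_1·x_1. Substituting into the budget gives p_1·x_1·(1 + (3/2)) = m.
Demand: x_1*(p_1,p_2,m) = 0.4·m/p_1 and x_2* = 0.6·m/p_2.
At p_1=12.4, p_2=15.4, m=308: x_1* = 0.4·308/12.4 = 9.9355, x_2* = 12.

x_1* = 9.9355, x_2* = 12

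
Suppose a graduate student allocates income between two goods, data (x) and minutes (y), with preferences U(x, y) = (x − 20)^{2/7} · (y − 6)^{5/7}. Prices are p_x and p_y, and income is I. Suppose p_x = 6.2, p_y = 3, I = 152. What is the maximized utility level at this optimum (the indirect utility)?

Substituting into the budget: x* = 20 + 2/7·(I − 20·p_x − 6·p_y)/p_x, and y* = 6 + 5/7·(…)/p_y.
Discretionary income = 152 − 20·6.2 − 6·3 = 10; x* = 20 + 2/7·10/6.2 = 20.4608; y* = 6 + 5/7·10/3 = 8.381.
Utility at the optimum: U(20.4608, 8.381) = 1.4893.

V = 1.4893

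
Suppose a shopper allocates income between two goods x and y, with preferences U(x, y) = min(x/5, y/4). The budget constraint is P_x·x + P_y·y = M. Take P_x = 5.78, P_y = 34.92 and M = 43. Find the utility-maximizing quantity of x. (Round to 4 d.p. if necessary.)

With perfect complements, no substitution: consume in ratio x:y = 5:4.
Budget: P_x·x + P_y·(4/5)·x = M, so (5·P_x + 4·P_y)·x = 5·M.
Demand: x*(P_x,P_y,M) = 5·M/(5·P_x + 4·P_y), y* = 4·M/(5·P_x + 4·P_y).
Here 5·5.78 + 4·34.92 = 168.58, giving x* = 1.2754.

x* = 1.2754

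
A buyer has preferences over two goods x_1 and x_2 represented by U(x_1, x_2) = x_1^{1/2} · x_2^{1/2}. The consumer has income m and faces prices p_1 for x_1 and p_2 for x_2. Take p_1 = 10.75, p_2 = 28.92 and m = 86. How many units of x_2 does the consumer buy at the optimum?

x_2* = 1.4869

MU_x_1/MU_x_2 = (0.5·x_2)/(0.5·x_1); tangency sets this equal to p_1/p_2.
Rearranging, p_2·x_2 = p_1·x_1. Substituting into the budget gives p_1·x_1·(1 + 1) = m.
Demand: x_1*(p_1,p_2,m) = 0.5·m/p_1 and x_2* = 0.5·m/p_2.
At p_1=10.75, p_2=28.92, m=86: x_2* = 0.5·86/28.92 = 1.4869.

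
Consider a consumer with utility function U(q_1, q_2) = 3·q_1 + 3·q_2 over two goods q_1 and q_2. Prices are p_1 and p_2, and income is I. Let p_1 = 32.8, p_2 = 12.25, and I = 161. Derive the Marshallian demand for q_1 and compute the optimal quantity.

q_1* = 0

Linear utility — the consumer picks whichever good has higher MU/price: 3/32.8 = 0.0915 vs 3/12.25 = 0.2449.
q_2 gives more utility per dollar, so spend all income on q_2: q_2* = I/p_2, q_1* = 0.
Numerically: q_1* = 0, q_2* = 13.1429.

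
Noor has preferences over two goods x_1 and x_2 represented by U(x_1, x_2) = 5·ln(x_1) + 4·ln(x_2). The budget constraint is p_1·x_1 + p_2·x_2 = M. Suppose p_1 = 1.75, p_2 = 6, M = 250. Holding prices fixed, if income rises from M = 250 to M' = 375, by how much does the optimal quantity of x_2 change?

At p_1=1.75, p_2=6, M=250: x_2* = 4/9·250/6 = 18.5185.
At M' = 375: x_2* = 27.7778. Change: 27.7778 − 18.5185 = 9.2593.

Δx_2* = 9.2593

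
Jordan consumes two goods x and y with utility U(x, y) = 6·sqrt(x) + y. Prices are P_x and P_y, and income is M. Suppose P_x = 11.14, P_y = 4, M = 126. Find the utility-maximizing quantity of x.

Plugging in: x* = (3·4/11.14)² = 1.1604.

x* = 1.1604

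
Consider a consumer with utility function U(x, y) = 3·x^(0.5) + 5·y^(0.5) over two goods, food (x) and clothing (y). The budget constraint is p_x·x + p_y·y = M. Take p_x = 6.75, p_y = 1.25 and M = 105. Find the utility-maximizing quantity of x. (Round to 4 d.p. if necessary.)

x* = 0.9722

MU_x ∝ 3·x^(-0.5), MU_y ∝ 5·y^(-0.5), so MRS = (3/5)·(y/x)^(0.5) = p_x/p_y.
Hence y/x = ((5/3)·p_x/p_y)^(1/(0.5)), i.e. raised to the 2 power.
Substitute y = (y/x)·x into the budget: x* = M/(p_x + p_y·(y/x)).
Numerically y/x = 81, so x* = 105/(6.75 + 1.25·81) = 0.9722.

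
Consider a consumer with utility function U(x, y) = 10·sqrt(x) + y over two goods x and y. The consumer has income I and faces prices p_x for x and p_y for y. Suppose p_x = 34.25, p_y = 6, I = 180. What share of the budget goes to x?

Set MRS = p_x/p_y: 5·x^(−1/2) = p_x/p_y.
Thus x* = (5·p_y/p_x)² — independent of I — with the rest of income spent on y.
Plugging in: x* = (5·6/34.25)² = 0.7672, y* = 25.6204.
Expenditure on x: 34.25·0.7672 = 26.2774; share = 0.146.

share on x = 0.146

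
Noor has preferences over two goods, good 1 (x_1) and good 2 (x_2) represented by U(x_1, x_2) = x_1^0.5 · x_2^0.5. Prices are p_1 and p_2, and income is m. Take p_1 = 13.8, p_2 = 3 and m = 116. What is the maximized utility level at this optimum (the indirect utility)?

Tangency: MRS = x_2/x_1 = p_1/p_2.
Rearranging, p_2·x_2 = p_1·x_1. Substituting into the budget gives p_1·x_1·(1 + 1) = m.
Demand: x_1*(p_1,p_2,m) = 0.5·m/p_1 and x_2* = 0.5·m/p_2.
At p_1=13.8, p_2=3, m=116: x_1* = 0.5·116/13.8 = 4.2029, x_2* = 19.3333.
Utility at the optimum: U(4.2029, 19.3333) = 9.0142.

V = 9.0142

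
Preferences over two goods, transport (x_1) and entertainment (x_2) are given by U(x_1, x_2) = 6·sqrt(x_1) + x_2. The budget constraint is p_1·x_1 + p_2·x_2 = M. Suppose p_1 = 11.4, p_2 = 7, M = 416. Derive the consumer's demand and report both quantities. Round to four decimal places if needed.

Set MRS = p_1/p_2: 3·x_1^(−1/2) = p_1/p_2.
Solve: √x_1 = 3·p_2/p_1, so x_1*(p_1,p_2) = (3·p_2/p_1)², and x_2* = (M − p_1·x_1*)/p_2.
Plugging in: x_1* = (3·7/11.4)² = 3.3934, x_2* = 53.9023.

x_1* = 3.3934, x_2* = 53.9023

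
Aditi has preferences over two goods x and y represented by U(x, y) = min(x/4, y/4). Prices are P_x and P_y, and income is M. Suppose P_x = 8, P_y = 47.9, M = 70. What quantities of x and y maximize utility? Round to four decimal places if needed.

x* = 1.2522, y* = 1.2522

Leontief preferences: the optimum is at the kink where x/4 = y/4, i.e. y = x.
Budget: P_x·x + P_y·x = M, so (4·P_x + 4·P_y)·x = 4·M.
Demand: x*(P_x,P_y,M) = 4·M/(4·P_x + 4·P_y), y* = 4·M/(4·P_x + 4·P_y).
Here 4·8 + 4·47.9 = 223.6, giving x* = 1.2522 and y* = 1.2522.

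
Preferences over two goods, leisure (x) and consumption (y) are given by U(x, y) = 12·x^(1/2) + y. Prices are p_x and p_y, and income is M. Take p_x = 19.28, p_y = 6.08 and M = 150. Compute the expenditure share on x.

MU_x = 6/√x, MU_y = 1. Tangency: 6/√x = p_x/p_y.
Solve: √x = 6·p_y/p_x, so x*(p_x,p_y) = (6·p_y/p_x)², and y* = (M − p_x·x*)/p_y.
Plugging in: x* = (6·6.08/19.28)² = 3.5801, y* = 13.3184.
Expenditure on x: 19.28·3.5801 = 69.0244; share = 0.4602.

share on x = 0.4602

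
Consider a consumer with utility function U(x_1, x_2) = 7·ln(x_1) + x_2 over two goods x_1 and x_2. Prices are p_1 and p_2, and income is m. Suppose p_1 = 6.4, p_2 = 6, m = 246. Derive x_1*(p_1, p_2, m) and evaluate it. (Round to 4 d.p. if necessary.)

x_1* = 6.5625

Set MRS = p_1/p_2: (7/x_1)/1 = p_1/p_2.
So x_1*(p_1,p_2) = 7·p_2/p_1, independent of income; and x_2* = (m − 7·p_2)/p_2.
At the given prices: x_1* = 7·6/6.4 = 6.5625.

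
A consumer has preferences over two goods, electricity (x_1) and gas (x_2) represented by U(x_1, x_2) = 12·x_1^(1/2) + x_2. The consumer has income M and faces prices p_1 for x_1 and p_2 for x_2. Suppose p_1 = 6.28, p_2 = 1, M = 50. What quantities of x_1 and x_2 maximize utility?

x_1* = 0.9128, x_2* = 44.2675

Plugging in: x_1* = (6·1/6.28)² = 0.9128, x_2* = 44.2675.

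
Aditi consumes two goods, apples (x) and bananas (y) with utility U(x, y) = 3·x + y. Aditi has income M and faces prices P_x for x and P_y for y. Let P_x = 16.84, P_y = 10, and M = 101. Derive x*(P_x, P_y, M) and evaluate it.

x gives more utility per dollar, so spend all income on x: x* = M/P_x, y* = 0.
Numerically: x* = 5.9976, y* = 0.

x* = 5.9976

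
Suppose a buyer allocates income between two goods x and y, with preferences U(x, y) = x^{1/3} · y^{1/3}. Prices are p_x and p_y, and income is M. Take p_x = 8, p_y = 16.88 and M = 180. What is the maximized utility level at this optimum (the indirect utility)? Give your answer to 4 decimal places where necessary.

V = 3.9145

Tangency: MRS = y/x = p_x/p_y.
Rearranging, p_y·y = p_x·x. Substituting into the budget gives p_x·x·(1 + 1) = M.
Demand: x*(p_x,p_y,M) = 0.5·M/p_x and y* = 0.5·M/p_y.
At p_x=8, p_y=16.88, M=180: x* = 0.5·180/8 = 11.25, y* = 5.3318.
Utility at the optimum: U(11.25, 5.3318) = 3.9145.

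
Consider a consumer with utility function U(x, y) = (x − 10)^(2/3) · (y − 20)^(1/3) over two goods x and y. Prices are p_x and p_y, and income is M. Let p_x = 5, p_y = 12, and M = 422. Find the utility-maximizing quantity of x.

Substituting into the budget: x* = 10 + 2/3·(M − 10·p_x − 20·p_y)/p_x, and y* = 20 + 1/3·(…)/p_y.
Discretionary income = 422 − 10·5 − 20·12 = 132; x* = 10 + 2/3·132/5 = 27.6.

x* = 27.6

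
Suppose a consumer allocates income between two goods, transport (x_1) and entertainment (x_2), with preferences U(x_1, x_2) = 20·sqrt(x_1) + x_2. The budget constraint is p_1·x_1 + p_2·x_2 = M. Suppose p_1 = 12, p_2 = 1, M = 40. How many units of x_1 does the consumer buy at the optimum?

x_1* = 0.6944

Solve: √x_1 = 10·p_2/p_1, so x_1*(p_1,p_2) = (10·p_2/p_1)², and x_2* = (M − p_1·x_1*)/p_2.
Plugging in: x_1* = (10·1/12)² = 0.6944.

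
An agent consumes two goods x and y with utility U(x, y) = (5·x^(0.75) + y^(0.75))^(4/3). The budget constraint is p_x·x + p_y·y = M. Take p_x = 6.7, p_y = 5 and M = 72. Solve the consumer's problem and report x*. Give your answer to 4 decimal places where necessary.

x* = 10.7051

MU_x ∝ 5·x^(-0.25), MU_y ∝ y^(-0.25), so MRS = 5·(y/x)^(0.25) = p_x/p_y.
Solve for the ratio: y/x = [(1/5)·p_x/p_y]^(4).
Substitute y = (y/x)·x into the budget: x* = M/(p_x + p_y·(y/x)).
Numerically y/x = 0.005159, so x* = 72/(6.7 + 5·0.005159) = 10.7051.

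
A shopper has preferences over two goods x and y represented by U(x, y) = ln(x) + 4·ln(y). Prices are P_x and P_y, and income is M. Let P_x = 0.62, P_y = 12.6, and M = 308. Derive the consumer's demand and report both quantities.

The MRS is (1/4)·y/x. Set MRS = P_x/P_y.
Rearranging, P_y·y = 4·P_x·x. Substituting into the budget gives P_x·x·(1 + 4) = M.
Demand: x*(P_x,P_y,M) = 0.2·M/P_x and y* = 0.8·M/P_y.
At P_x=0.62, P_y=12.6, M=308: x* = 0.2·308/0.62 = 99.3548, y* = 19.5556.

x* = 99.3548, y* = 19.5556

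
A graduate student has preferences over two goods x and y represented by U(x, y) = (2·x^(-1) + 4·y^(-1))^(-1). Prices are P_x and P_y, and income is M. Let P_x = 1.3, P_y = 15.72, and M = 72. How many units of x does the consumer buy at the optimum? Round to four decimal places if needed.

From the CES first-order condition, (1/2)·(y/x)^(2) = P_x/P_y.
Solve for the ratio: y/x = [2·P_x/P_y]^(0.5).
With the ratio pinned down, the budget gives x* = M/(P_x + P_y·(y/x)) and y* = (y/x)·x*.
Numerically y/x = 0.406687, so x* = 72/(1.3 + 15.72·0.406687) = 9.359.

x* = 9.359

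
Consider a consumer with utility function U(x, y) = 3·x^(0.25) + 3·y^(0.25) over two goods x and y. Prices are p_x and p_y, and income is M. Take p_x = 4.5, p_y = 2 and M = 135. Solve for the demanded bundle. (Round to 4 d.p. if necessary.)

x* = 12.9849, y* = 38.2839

From the CES first-order condition, (y/x)^(0.75) = p_x/p_y.
Solve for the ratio: y/x = [p_x/p_y]^(4/3).
With the ratio pinned down, the budget gives x* = M/(p_x + p_y·(y/x)) and y* = (y/x)·x*.
Numerically y/x = 2.948334, so x* = 135/(4.5 + 2·2.948334) = 12.9849 and y* = 2.948334·12.9849 = 38.2839.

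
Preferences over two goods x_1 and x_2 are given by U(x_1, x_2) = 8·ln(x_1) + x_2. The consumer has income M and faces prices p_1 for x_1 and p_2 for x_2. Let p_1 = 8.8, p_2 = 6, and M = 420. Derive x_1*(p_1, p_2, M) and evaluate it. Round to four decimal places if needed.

Set MRS = p_1/p_2: (8/x_1)/1 = p_1/p_2.
So x_1*(p_1,p_2) = 8·p_2/p_1, independent of income; and x_2* = (M − 8·p_2)/p_2.
At the given prices: x_1* = 8·6/8.8 = 5.4545.

x_1* = 5.4545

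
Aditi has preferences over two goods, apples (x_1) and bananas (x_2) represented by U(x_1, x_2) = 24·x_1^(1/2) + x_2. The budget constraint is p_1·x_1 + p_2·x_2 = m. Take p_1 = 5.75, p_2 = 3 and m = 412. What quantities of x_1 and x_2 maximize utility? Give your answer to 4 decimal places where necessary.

x_1* = 39.1985, x_2* = 62.2029

MU_x_1 = 12/√x_1, MU_x_2 = 1. Tangency: 12/√x_1 = p_1/p_2.
Solve: √x_1 = 12·p_2/p_1, so x_1*(p_1,p_2) = (12·p_2/p_1)², and x_2* = (m − p_1·x_1*)/p_2.
Plugging in: x_1* = (12·3/5.75)² = 39.1985, x_2* = 62.2029.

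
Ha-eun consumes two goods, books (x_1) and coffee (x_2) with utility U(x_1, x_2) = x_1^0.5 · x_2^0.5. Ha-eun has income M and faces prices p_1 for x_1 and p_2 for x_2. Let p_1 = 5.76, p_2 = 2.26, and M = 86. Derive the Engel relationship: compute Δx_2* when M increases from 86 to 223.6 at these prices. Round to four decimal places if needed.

Demand: x_1*(p_1,p_2,M) = 0.5·M/p_1 and x_2* = 0.5·M/p_2.
At p_1=5.76, p_2=2.26, M=86: x_2* = 0.5·86/2.26 = 19.0265.
At M' = 223.6: x_2* = 49.469. Change: 49.469 − 19.0265 = 30.4425.

Δx_2* = 30.4425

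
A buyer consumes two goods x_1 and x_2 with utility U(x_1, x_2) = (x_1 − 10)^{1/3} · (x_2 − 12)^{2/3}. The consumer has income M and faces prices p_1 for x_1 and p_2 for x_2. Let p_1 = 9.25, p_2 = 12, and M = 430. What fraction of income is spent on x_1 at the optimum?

Substituting into the budget: x_1* = 10 + 1/3·(M − 10·p_1 − 12·p_2)/p_1, and x_2* = 12 + 2/3·(…)/p_2.
Discretionary income = 430 − 10·9.25 − 12·12 = 193.5; x_1* = 10 + 1/3·193.5/9.25 = 16.973; x_2* = 12 + 2/3·193.5/12 = 22.75.
Expenditure on x_1: 9.25·16.973 = 157; share = 0.3651.

share on x_1 = 0.3651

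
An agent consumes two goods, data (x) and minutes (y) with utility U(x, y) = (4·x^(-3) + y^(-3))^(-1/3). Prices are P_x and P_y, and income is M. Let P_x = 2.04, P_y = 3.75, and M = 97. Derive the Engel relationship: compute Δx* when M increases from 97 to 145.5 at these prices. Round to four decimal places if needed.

Δx* = 11.2339

MRS = MU_x/MU_y = 4·(y/x)^(4). Set equal to P_x/P_y.
Solve for the ratio: y/x = [(1/4)·P_x/P_y]^(0.25).
Substitute y = (y/x)·x into the budget: x* = M/(P_x + P_y·(y/x)).
Numerically y/x = 0.607274, so x* = 97/(2.04 + 3.75·0.607274) = 22.4679.
At M' = 145.5: x* = 33.7018. Change: 33.7018 − 22.4679 = 11.2339.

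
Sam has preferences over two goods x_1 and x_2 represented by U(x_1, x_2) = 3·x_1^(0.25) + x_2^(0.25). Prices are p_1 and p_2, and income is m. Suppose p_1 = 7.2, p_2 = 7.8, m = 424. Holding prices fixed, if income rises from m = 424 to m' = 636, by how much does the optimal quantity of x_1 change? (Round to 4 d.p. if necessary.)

Δx_1* = 24.0356

MRS = MU_x_1/MU_x_2 = 3·(x_2/x_1)^(0.75). Set equal to p_1/p_2.
Hence x_2/x_1 = ((1/3)·p_1/p_2)^(1/(0.75)), i.e. raised to the 4/3 power.
With the ratio pinned down, the budget gives x_1* = m/(p_1 + p_2·(x_2/x_1)) and x_2* = (x_2/x_1)·x_1*.
Numerically x_2/x_1 = 0.207725, so x_1* = 424/(7.2 + 7.8·0.207725) = 48.0712.
At m' = 636: x_1* = 72.1068. Change: 72.1068 − 48.0712 = 24.0356.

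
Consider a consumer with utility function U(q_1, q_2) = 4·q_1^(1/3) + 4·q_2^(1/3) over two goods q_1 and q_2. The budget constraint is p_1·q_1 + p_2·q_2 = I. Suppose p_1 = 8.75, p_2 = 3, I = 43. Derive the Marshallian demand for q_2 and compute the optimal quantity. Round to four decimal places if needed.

Numerically q_2/q_1 = 4.981157, so q_1* = 43/(8.75 + 3·4.981157) = 1.8148 and q_2* = 4.981157·1.8148 = 9.04.

q_2* = 9.04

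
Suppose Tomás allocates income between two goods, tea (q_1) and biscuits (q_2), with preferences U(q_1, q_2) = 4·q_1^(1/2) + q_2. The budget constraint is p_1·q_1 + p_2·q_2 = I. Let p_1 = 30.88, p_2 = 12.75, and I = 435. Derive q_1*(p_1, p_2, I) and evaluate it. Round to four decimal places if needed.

q_1* = 0.6819

Set MRS = p_1/p_2: 2·q_1^(−1/2) = p_1/p_2.
Thus q_1* = (2·p_2/p_1)² — independent of I — with the rest of income spent on q_2.
Plugging in: q_1* = (2·12.75/30.88)² = 0.6819.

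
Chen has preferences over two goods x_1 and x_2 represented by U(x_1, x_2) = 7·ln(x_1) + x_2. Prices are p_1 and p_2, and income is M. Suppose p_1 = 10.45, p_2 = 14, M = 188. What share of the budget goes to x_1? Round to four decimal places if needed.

MU_x_1 = 7/x_1, MU_x_2 = 1. Tangency: 7/x_1 = p_1/p_2.
So x_1*(p_1,p_2) = 7·p_2/p_1, independent of income; and x_2* = (M − 7·p_2)/p_2.
At the given prices: x_1* = 7·14/10.45 = 9.378, and x_2* = 6.4286.
Expenditure on x_1: 10.45·9.378 = 98; share = 0.5213.

share on x_1 = 0.5213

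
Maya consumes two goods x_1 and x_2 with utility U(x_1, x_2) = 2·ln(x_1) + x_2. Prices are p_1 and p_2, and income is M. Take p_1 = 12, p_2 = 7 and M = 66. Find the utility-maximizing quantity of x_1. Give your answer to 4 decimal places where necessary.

x_1* = 1.1667

Set MRS = p_1/p_2: (2/x_1)/1 = p_1/p_2.
So x_1*(p_1,p_2) = 2·p_2/p_1, independent of income; and x_2* = (M − 2·p_2)/p_2.
At the given prices: x_1* = 2·7/12 = 1.1667.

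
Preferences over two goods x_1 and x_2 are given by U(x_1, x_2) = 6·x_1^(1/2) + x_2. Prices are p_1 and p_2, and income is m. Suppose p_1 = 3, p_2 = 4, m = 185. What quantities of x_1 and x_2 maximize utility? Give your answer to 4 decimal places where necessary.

x_1* = 16, x_2* = 34.25

Plugging in: x_1* = (3·4/3)² = 16, x_2* = 34.25.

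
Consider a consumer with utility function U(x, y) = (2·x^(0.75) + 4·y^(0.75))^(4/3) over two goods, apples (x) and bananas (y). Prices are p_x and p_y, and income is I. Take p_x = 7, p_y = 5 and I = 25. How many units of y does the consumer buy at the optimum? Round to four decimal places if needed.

MRS = MU_x/MU_y = (1/2)·(y/x)^(0.25). Set equal to p_x/p_y.
Hence y/x = (2·p_x/p_y)^(1/(0.25)), i.e. raised to the 4 power.
With the ratio pinned down, the budget gives x* = I/(p_x + p_y·(y/x)) and y* = (y/x)·x*.
Numerically y/x = 61.4656, so x* = 25/(7 + 5·61.4656) = 0.0795 and y* = 61.4656·0.0795 = 4.8887.

y* = 4.8887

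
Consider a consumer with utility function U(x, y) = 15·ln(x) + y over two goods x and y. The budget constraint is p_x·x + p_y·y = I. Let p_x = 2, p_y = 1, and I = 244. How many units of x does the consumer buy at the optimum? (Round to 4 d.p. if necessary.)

MU_x = 15/x, MU_y = 1. Tangency: 15/x = p_x/p_y.
So x*(p_x,p_y) = 15·p_y/p_x, independent of income; and y* = (I − 15·p_y)/p_y.
At the given prices: x* = 15·1/2 = 7.5.

x* = 7.5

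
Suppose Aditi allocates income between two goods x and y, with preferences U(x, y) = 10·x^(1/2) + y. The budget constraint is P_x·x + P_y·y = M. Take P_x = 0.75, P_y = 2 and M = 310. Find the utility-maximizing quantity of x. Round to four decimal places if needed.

x* = 177.7778

Thus x* = (5·P_y/P_x)² — independent of M — with the rest of income spent on y.
Plugging in: x* = (5·2/0.75)² = 177.7778.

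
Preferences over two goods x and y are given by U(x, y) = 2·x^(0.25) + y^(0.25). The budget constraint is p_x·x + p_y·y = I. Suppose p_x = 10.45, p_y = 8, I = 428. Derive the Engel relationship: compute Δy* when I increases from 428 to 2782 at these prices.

Δy* = 89.0279

MU_x ∝ 2·x^(-0.75), MU_y ∝ y^(-0.75), so MRS = 2·(y/x)^(0.75) = p_x/p_y.
Solve for the ratio: y/x = [(1/2)·p_x/p_y]^(4/3).
Substitute y = (y/x)·x into the budget: x* = I/(p_x + p_y·(y/x)).
Numerically y/x = 0.566668, so x* = 428/(10.45 + 8·0.566668) = 28.5651 and y* = 0.566668·28.5651 = 16.1869.
At I' = 2782: y* = 105.2148. Change: 105.2148 − 16.1869 = 89.0279.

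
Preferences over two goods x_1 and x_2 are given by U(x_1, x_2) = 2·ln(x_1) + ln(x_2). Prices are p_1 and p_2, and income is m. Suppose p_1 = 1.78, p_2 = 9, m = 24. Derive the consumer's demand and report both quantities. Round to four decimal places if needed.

x_1* = 8.9888, x_2* = 0.8889

Demand: x_1*(p_1,p_2,m) = 2/3·m/p_1 and x_2* = 1/3·m/p_2.
At p_1=1.78, p_2=9, m=24: x_1* = 2/3·24/1.78 = 8.9888, x_2* = 0.8889.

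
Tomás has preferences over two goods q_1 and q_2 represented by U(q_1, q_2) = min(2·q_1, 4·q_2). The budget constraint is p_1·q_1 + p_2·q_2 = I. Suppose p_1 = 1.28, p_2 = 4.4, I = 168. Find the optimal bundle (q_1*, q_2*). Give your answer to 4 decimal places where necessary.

q_1* = 48.2759, q_2* = 24.1379

Leontief preferences: the optimum is at the kink where q_1/4 = q_2/2, i.e. q_2 = (1/2)·q_1.
Budget: p_1·q_1 + p_2·(1/2)·q_1 = I, so (4·p_1 + 2·p_2)·q_1 = 4·I.
Demand: q_1*(p_1,p_2,I) = 4·I/(4·p_1 + 2·p_2), q_2* = 2·I/(4·p_1 + 2·p_2).
Here 4·1.28 + 2·4.4 = 13.92, giving q_1* = 48.2759 and q_2* = 24.1379.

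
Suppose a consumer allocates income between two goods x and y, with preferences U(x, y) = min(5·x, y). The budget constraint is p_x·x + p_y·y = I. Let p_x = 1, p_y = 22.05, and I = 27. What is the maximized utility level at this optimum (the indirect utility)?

V = 1.2135

Leontief preferences: the optimum is at the kink where x/1 = y/5, i.e. y = 5·x.
Budget: p_x·x + p_y·5·x = I, so (p_x + 5·p_y)·x = I.
Demand: x*(p_x,p_y,I) = I/(p_x + 5·p_y), y* = 5·I/(p_x + 5·p_y).
Here 1 + 5·22.05 = 111.25, giving x* = 0.2427 and y* = 1.2135.
Utility at the optimum: U(0.2427, 1.2135) = 1.2135.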